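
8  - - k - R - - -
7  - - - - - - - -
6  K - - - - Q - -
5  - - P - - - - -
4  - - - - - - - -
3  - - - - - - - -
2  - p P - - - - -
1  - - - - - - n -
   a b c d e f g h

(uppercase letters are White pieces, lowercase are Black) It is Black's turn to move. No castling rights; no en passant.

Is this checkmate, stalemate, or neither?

neither

Black to move; black king on c8.
In check: yes, from the white rook on e8.
King squares — b7: attacked by Ka6; c7: available; d7: available; b8: attacked by Re8; d8: attacked by Qf6.
Legal moves for Black: Kd7, Kc7.
Black is in check but has 2 legal moves → neither.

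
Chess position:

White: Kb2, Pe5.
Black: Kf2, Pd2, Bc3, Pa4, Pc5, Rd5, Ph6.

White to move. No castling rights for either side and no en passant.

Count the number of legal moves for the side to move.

White to move; king on b2.
In check: yes, from the black bishop on c3.
Legal moves: Kxc3, Ka3, Kc2, Ka2, Kb1.
Count: 5.

5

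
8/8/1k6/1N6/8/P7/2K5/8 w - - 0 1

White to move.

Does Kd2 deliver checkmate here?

no

After Kd2: black king on b6; in check: no.
Black is not in check, so this cannot be checkmate.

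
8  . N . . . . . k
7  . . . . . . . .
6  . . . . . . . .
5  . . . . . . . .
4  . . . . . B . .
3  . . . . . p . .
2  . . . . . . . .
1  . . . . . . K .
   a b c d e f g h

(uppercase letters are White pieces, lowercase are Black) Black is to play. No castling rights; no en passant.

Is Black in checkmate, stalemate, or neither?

Black to move; black king on h8.
In check: no.
Legal moves for Black: Kg8, Kh7, Kg7, f2+.
Black has 4 legal moves and is not in check → neither.

neither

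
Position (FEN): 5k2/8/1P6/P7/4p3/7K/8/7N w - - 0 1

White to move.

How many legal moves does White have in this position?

White to move; king on h3.
In check: no.
Legal moves: Kh4, Kg4, Kg3, Kh2, Kg2, Ng3, Nf2, b7, a6.
Count: 9.

9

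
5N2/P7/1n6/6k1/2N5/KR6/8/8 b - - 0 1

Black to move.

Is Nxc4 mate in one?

After Nxc4: white king on a3; in check: yes, from the black knight on c4.
White has 3 legal replies: Kb4, Ka4, Ka2.
In check but a legal move exists → not checkmate.

no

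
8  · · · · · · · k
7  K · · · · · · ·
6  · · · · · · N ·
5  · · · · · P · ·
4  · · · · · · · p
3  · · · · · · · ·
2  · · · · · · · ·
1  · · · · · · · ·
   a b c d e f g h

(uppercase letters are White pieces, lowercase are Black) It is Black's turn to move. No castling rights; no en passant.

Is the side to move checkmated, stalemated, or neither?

Black to move; black king on h8.
In check: yes, from the white knight on g6.
Legal moves for Black: Kg8, Kh7, Kg7.
Black is in check but has 3 legal moves → neither.

neither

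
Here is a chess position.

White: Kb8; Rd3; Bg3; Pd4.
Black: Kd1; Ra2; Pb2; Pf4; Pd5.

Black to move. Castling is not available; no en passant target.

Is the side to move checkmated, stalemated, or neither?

neither

Black to move; black king on d1.
In check: yes, from the white rook on d3.
King squares — c1: available; e1: attacked by Bg3; c2: available; d2: attacked by Rd3; e2: available.
Legal moves for Black: Ke2, Kc2, Kc1.
Black is in check but has 3 legal moves → neither.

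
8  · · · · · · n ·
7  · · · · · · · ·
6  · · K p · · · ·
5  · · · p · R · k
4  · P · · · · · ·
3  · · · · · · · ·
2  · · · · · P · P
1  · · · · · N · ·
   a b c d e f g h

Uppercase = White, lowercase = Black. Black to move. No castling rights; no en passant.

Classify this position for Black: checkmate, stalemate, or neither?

neither

Black to move; black king on h5.
In check: yes, from the white rook on f5.
Legal moves for Black: Kh6, Kg6, Kh4, Kg4.
Black is in check but has 4 legal moves → neither.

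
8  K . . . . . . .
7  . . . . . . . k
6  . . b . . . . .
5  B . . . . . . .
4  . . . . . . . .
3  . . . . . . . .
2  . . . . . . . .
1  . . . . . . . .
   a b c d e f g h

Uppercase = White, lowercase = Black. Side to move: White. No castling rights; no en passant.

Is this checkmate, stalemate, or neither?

White to move; white king on a8.
In check: yes, from the black bishop on c6.
King squares — a7: available; b7: attacked by Bc6; b8: available.
Legal moves for White: Kb8, Ka7.
White is in check but has 2 legal moves → neither.

neither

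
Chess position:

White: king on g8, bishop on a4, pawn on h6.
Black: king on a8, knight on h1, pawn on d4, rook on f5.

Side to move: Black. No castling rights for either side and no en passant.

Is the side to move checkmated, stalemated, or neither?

neither

Black to move; black king on a8.
In check: no.
Legal moves for Black include: Kb8, Kb7, Ka7, Rf8+, Rf7, Rf6, Rh5, Rg5+, Re5, Rd5, Rc5, Rb5, Ra5, Rf4, Rf3, Rf2, Rf1, Ng3, ... (list truncated; more exist).
Black has legal moves and is not in check → neither.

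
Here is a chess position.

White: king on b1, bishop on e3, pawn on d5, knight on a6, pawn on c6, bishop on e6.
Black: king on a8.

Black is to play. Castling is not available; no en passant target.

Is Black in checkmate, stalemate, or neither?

Black to move; black king on a8.
In check: no.
King squares — a7: attacked by Be3; b7: attacked by Pc6; b8: attacked by Na6.
Legal moves for Black: none.
Not in check and no legal moves → stalemate.

stalemate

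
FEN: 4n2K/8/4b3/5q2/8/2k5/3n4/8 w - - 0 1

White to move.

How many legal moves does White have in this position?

0

White to move; king on h8.
In check: no.
Legal moves: none.
Count: 0.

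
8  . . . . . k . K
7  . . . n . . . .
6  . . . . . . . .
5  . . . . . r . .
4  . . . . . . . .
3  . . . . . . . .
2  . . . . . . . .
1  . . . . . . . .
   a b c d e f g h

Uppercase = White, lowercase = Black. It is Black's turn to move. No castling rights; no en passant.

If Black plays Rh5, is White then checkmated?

yes

After Rh5: white king on h8; in check: yes, from the black rook on h5.
King squares — g7: attacked by Kf8; h7: attacked by Rh5; g8: attacked by Kf8.
White has no legal moves → checkmate.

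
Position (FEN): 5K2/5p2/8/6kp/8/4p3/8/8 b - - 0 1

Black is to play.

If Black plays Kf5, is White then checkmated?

no

After Kf5: white king on f8; in check: no.
White is not in check, so this cannot be checkmate.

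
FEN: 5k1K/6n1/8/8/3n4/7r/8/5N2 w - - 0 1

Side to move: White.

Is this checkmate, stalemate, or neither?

White to move; white king on h8.
In check: yes, from the black rook on h3.
King squares — g7: attacked by Kf8; h7: attacked by Rh3; g8: attacked by Kf8.
Legal moves for White: none.
In check with no legal moves → checkmate.

checkmate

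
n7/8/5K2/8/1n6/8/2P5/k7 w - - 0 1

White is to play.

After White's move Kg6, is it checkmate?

After Kg6: black king on a1; in check: no.
Black is not in check, so this cannot be checkmate.

no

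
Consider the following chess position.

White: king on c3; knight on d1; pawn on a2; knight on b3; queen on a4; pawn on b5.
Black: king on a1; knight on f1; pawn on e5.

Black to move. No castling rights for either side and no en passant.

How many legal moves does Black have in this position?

Black to move; king on a1.
In check: yes, from the white knight on b3.
Legal moves: Kb1.
Count: 1.

1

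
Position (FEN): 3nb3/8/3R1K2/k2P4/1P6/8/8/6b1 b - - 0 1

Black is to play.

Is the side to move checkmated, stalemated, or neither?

Black to move; black king on a5.
In check: yes, from the white pawn on b4.
Legal moves for Black: Kb5, Kxb4, Ka4.
Black is in check but has 3 legal moves → neither.

neither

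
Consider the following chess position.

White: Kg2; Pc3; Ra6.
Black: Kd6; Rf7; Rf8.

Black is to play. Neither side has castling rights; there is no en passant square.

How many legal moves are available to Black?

Black to move; king on d6.
In check: yes, from the white rook on a6.
Legal moves: Ke7, Kd7, Kc7, Ke5, Kd5, Kc5.
Count: 6.

6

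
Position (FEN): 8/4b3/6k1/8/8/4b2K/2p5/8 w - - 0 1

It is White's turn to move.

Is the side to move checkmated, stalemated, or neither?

neither

White to move; white king on h3.
In check: no.
Legal moves for White: Kg4, Kg3, Kh2, Kg2.
White has 4 legal moves and is not in check → neither.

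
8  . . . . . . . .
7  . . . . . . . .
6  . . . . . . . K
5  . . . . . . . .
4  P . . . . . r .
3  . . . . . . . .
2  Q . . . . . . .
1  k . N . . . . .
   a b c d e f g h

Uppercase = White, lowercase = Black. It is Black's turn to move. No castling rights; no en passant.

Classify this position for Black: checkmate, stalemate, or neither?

checkmate

Black to move; black king on a1.
In check: yes, from the white queen on a2.
King squares — b1: attacked by Qa2; a2: attacked by Nc1; b2: attacked by Qa2.
Legal moves for Black: none.
In check with no legal moves → checkmate.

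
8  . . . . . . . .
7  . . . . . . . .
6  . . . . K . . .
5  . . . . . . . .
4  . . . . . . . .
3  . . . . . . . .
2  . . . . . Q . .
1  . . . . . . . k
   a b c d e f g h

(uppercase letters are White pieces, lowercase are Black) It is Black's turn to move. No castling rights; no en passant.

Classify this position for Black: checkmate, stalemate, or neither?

Black to move; black king on h1.
In check: no.
King squares — g1: attacked by Qf2; g2: attacked by Qf2; h2: attacked by Qf2.
Legal moves for Black: none.
Not in check and no legal moves → stalemate.

stalemate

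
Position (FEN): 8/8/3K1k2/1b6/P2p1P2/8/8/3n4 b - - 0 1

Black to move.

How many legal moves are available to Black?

18

Black to move; king on f6.
In check: no.
Legal moves: Kg7, Kf7, Kg6, Kf5, Be8, Bd7, Bc6, Ba6, Bc4, Bxa4, Bd3, Be2, Bf1, Ne3, Nc3, Nf2, Nb2, d3.
Count: 18.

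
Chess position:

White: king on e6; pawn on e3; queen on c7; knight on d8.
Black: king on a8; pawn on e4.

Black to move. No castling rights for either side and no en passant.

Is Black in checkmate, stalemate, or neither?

stalemate

Black to move; black king on a8.
In check: no.
King squares — a7: attacked by Qc7; b7: attacked by Qc7; b8: attacked by Qc7.
Legal moves for Black: none.
Not in check and no legal moves → stalemate.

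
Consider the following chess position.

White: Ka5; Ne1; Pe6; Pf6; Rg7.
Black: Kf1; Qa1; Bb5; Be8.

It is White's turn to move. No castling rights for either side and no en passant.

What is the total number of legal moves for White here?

2

White to move; king on a5.
In check: yes, from the black queen on a1.
Legal moves: Kb6, Kb4.
Count: 2.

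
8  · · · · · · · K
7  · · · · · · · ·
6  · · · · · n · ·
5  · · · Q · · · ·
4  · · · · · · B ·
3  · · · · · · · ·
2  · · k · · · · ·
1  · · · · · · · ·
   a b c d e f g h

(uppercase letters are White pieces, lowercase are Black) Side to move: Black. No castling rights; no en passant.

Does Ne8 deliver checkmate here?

After Ne8: white king on h8; in check: no.
White is not in check, so this cannot be checkmate.

no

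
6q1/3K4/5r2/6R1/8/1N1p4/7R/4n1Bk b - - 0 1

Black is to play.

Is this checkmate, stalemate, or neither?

checkmate

Black to move; black king on h1.
In check: yes, from the white rook on h2.
King squares — g1: attacked by Rg5; g2: attacked by Rh2; h2: attacked by Bg1.
Legal moves for Black: none.
In check with no legal moves → checkmate.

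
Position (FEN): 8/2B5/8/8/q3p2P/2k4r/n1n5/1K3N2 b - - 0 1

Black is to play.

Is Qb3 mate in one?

After Qb3: white king on b1; in check: yes, from the black queen on b3.
King squares — a1: attacked by Nc2; c1: attacked by Na2; a2: attacked by Qb3; b2: attacked by Qb3; c2: attacked by Qb3.
White has no legal moves → checkmate.

yes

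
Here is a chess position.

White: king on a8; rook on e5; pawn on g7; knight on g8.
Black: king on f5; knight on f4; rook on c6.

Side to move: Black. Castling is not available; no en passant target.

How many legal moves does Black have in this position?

Black to move; king on f5.
In check: yes, from the white rook on e5.
Legal moves: Kg6, Kxe5, Kg4.
Count: 3.

3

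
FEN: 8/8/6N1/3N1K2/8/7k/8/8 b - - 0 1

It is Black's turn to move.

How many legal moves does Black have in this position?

Black to move; king on h3.
In check: no.
Legal moves: Kg3, Kh2, Kg2.
Count: 3.

3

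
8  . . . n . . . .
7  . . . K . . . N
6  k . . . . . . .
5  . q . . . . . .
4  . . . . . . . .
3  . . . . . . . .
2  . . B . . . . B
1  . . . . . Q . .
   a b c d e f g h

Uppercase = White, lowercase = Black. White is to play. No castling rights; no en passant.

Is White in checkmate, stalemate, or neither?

neither

White to move; white king on d7.
In check: yes, from the black queen on b5.
Legal moves for White: Kxd8, Kc8, Ke7, Kc7, Kd6, Qxb5+.
White is in check but has 6 legal moves → neither.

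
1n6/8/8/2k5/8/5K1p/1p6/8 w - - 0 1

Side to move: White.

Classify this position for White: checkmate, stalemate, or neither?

White to move; white king on f3.
In check: no.
Legal moves for White: Kg4, Kf4, Ke4, Kg3, Ke3, Kf2, Ke2.
White has 7 legal moves and is not in check → neither.

neither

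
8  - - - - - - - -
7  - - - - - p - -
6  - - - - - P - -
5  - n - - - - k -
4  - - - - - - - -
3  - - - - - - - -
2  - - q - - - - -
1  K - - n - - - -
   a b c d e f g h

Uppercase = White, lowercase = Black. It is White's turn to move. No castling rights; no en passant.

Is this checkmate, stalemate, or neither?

White to move; white king on a1.
In check: no.
King squares — b1: attacked by Qc2; a2: attacked by Qc2; b2: attacked by Nd1.
Legal moves for White: none.
Not in check and no legal moves → stalemate.

stalemate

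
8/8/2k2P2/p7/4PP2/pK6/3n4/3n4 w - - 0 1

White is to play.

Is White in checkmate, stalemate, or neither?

neither

White to move; white king on b3.
In check: yes, from the black knight on d2.
Legal moves for White: Ka4, Kxa3, Kc2, Ka2.
White is in check but has 4 legal moves → neither.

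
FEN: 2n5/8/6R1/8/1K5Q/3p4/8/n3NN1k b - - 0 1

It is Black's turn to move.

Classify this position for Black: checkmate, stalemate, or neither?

checkmate

Black to move; black king on h1.
In check: yes, from the white queen on h4.
King squares — g1: attacked by Rg6; g2: attacked by Ne1; h2: attacked by Nf1.
Legal moves for Black: none.
In check with no legal moves → checkmate.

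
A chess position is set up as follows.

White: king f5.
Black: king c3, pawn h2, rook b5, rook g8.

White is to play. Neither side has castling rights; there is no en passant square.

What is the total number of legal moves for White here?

4

White to move; king on f5.
In check: yes, from the black rook on b5.
Legal moves: Kf6, Ke6, Kf4, Ke4.
Count: 4.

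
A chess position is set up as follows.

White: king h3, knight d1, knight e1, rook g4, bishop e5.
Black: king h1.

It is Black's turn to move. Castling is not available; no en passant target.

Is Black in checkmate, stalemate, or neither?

stalemate

Black to move; black king on h1.
In check: no.
King squares — g1: attacked by Rg4; g2: attacked by Ne1; h2: attacked by Kh3.
Legal moves for Black: none.
Not in check and no legal moves → stalemate.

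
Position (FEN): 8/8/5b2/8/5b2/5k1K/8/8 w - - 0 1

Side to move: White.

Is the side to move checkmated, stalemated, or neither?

stalemate

White to move; white king on h3.
In check: no.
King squares — g2: attacked by Kf3; h2: attacked by Bf4; g3: attacked by Kf3; g4: attacked by Kf3; h4: attacked by Bf6.
Legal moves for White: none.
Not in check and no legal moves → stalemate.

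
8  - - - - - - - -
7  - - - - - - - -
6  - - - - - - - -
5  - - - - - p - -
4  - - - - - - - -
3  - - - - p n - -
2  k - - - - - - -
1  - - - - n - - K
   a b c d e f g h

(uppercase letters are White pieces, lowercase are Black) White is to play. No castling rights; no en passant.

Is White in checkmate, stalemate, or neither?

stalemate

White to move; white king on h1.
In check: no.
King squares — g1: attacked by Nf3; g2: attacked by Ne1; h2: attacked by Nf3.
Legal moves for White: none.
Not in check and no legal moves → stalemate.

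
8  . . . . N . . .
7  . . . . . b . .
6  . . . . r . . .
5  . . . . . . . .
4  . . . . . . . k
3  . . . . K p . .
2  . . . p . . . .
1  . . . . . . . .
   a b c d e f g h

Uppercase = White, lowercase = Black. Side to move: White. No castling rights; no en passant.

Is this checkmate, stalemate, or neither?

White to move; white king on e3.
In check: yes, from the black rook on e6.
King squares — d2: available; e2: attacked by Pf3; f2: available; d3: available; f3: available; d4: available; e4: attacked by Re6; f4: available.
Legal moves for White: Kf4, Kd4, Kxf3, Kd3, Kf2, Kxd2.
White is in check but has 6 legal moves → neither.

neither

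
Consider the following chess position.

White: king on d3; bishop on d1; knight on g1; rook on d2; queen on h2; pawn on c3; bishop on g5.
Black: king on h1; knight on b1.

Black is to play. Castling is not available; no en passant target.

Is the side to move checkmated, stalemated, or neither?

checkmate

Black to move; black king on h1.
In check: yes, from the white queen on h2.
King squares — g1: attacked by Qh2; g2: attacked by Rd2; h2: attacked by Rd2.
Legal moves for Black: none.
In check with no legal moves → checkmate.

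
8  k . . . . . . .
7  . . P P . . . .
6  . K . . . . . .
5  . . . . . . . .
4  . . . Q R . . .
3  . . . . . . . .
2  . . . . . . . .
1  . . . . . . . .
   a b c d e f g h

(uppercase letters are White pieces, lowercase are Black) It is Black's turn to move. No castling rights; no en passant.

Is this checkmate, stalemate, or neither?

stalemate

Black to move; black king on a8.
In check: no.
King squares — a7: attacked by Kb6; b7: attacked by Kb6; b8: attacked by Pc7.
Legal moves for Black: none.
Not in check and no legal moves → stalemate.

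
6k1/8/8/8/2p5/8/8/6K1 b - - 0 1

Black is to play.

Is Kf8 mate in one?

After Kf8: white king on g1; in check: no.
White is not in check, so this cannot be checkmate.

no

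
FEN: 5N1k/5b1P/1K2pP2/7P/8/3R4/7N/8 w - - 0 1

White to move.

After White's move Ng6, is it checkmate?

After Ng6: black king on h8; in check: yes, from the white knight on g6.
Black has 2 legal replies: Kxh7, Bxg6.
In check but a legal move exists → not checkmate.

no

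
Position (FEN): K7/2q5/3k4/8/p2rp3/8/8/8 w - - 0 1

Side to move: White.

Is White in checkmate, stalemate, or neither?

stalemate

White to move; white king on a8.
In check: no.
King squares — a7: attacked by Qc7; b7: attacked by Qc7; b8: attacked by Qc7.
Legal moves for White: none.
Not in check and no legal moves → stalemate.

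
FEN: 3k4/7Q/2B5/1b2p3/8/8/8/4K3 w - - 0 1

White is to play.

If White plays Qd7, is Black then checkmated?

yes

After Qd7: black king on d8; in check: yes, from the white queen on d7.
King squares — c7: attacked by Qd7; d7: attacked by Bc6; e7: attacked by Qd7; c8: attacked by Qd7; e8: attacked by Qd7.
Black has no legal moves → checkmate.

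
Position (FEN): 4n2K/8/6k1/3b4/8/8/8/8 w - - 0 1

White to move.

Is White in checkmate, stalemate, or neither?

White to move; white king on h8.
In check: no.
King squares — g7: attacked by Kg6; h7: attacked by Kg6; g8: attacked by Bd5.
Legal moves for White: none.
Not in check and no legal moves → stalemate.

stalemate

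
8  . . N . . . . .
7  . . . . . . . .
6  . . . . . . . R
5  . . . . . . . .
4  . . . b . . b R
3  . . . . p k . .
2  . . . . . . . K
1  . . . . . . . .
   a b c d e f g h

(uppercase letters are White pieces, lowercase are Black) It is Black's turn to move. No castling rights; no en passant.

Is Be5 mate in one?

no

After Be5: white king on h2; in check: yes, from the black bishop on e5.
White has 2 legal replies: Kh1, Kg1.
In check but a legal move exists → not checkmate.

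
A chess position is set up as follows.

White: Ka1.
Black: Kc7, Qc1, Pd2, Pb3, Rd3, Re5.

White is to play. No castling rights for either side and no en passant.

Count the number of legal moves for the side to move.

0

White to move; king on a1.
In check: yes, from the black queen on c1.
Legal moves: none.
Count: 0.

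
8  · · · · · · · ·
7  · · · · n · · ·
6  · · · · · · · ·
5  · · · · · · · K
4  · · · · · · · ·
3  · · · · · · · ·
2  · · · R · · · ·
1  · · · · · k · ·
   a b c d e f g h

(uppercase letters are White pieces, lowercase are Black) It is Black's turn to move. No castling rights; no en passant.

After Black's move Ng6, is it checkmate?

After Ng6: white king on h5; in check: no.
White is not in check, so this cannot be checkmate.

no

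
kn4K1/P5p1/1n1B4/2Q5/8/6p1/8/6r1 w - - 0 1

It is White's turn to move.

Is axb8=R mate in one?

After axb8=R: black king on a8; in check: yes, from the white rook on b8.
Black has 1 legal reply: Ka7.
In check but a legal move exists → not checkmate.

no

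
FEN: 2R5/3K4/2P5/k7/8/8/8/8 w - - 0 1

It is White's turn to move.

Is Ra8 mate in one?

After Ra8: black king on a5; in check: yes, from the white rook on a8.
Black has 3 legal replies: Kb6, Kb5, Kb4.
In check but a legal move exists → not checkmate.

no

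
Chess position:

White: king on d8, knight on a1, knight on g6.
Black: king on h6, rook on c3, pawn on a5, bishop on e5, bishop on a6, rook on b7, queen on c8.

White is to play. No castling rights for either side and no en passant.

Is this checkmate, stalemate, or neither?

White to move; white king on d8.
In check: yes, from the black queen on c8.
King squares — c7: attacked by Rc3; d7: attacked by Rb7; e7: attacked by Rb7; c8: attacked by Rc3; e8: attacked by Qc8.
Legal moves for White: none.
In check with no legal moves → checkmate.

checkmate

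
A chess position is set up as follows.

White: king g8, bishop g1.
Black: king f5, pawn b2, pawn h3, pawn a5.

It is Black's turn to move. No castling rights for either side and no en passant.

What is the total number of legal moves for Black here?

14

Black to move; king on f5.
In check: no.
Legal moves: Kg6, Kf6, Ke6, Kg5, Ke5, Kg4, Kf4, Ke4, a4, h2, b1=Q, b1=R, b1=B, b1=N.
Count: 14.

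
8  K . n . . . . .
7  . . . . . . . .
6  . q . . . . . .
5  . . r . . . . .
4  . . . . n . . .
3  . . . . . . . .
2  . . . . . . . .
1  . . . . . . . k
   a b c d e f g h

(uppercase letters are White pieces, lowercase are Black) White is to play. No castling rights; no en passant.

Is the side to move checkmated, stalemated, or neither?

White to move; white king on a8.
In check: no.
King squares — a7: attacked by Qb6; b7: attacked by Qb6; b8: attacked by Qb6.
Legal moves for White: none.
Not in check and no legal moves → stalemate.

stalemate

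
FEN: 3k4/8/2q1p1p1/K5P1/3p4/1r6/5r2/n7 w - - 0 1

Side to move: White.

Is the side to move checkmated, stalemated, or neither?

White to move; white king on a5.
In check: no.
King squares — a4: attacked by Qc6; b4: attacked by Rb3; b5: attacked by Rb3; a6: attacked by Qc6; b6: attacked by Rb3.
Legal moves for White: none.
Not in check and no legal moves → stalemate.

stalemate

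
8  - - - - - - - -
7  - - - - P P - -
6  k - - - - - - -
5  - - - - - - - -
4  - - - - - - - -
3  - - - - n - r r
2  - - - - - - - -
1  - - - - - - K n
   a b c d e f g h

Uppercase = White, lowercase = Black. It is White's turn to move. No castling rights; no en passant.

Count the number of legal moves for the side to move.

0

White to move; king on g1.
In check: yes, from the black rook on g3.
Legal moves: none.
Count: 0.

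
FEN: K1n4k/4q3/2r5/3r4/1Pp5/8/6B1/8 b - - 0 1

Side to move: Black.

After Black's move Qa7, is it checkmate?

yes

After Qa7: white king on a8; in check: yes, from the black queen on a7.
King squares — a7: attacked by Nc8; b7: attacked by Qa7; b8: attacked by Qa7.
White has no legal moves → checkmate.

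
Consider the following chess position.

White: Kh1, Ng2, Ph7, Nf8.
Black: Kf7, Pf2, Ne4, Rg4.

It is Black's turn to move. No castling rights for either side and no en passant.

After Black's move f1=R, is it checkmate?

no

After f1=R: white king on h1; in check: yes, from the black rook on f1.
White has 1 legal reply: Kh2.
In check but a legal move exists → not checkmate.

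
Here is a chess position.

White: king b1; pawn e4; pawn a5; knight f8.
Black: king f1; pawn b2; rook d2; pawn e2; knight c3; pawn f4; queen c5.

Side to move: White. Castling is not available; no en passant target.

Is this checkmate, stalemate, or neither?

White to move; white king on b1.
In check: yes, from the black knight on c3.
King squares — a1: attacked by Pb2; c1: attacked by Pb2; a2: attacked by Nc3; b2: attacked by Rd2; c2: attacked by Rd2.
Legal moves for White: none.
In check with no legal moves → checkmate.

checkmate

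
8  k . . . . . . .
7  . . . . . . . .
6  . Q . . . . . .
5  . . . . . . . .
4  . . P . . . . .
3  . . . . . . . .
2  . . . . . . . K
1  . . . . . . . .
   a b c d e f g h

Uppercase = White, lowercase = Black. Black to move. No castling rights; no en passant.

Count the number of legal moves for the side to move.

Black to move; king on a8.
In check: no.
Legal moves: none.
Count: 0.

0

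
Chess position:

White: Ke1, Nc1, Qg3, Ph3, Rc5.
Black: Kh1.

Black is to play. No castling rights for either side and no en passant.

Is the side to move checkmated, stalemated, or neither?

stalemate

Black to move; black king on h1.
In check: no.
King squares — g1: attacked by Qg3; g2: attacked by Qg3; h2: attacked by Qg3.
Legal moves for Black: none.
Not in check and no legal moves → stalemate.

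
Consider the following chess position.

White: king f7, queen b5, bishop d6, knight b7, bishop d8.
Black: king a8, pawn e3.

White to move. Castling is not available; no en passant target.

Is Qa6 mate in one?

yes

After Qa6: black king on a8; in check: yes, from the white queen on a6.
King squares — a7: attacked by Qa6; b7: attacked by Qa6; b8: attacked by Bd6.
Black has no legal moves → checkmate.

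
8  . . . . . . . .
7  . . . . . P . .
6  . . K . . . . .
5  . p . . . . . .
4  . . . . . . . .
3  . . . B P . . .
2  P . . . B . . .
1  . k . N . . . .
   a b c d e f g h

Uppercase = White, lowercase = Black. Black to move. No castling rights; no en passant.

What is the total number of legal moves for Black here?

Black to move; king on b1.
In check: yes, from the white bishop on d3.
Legal moves: Kxa2, Kc1, Ka1.
Count: 3.

3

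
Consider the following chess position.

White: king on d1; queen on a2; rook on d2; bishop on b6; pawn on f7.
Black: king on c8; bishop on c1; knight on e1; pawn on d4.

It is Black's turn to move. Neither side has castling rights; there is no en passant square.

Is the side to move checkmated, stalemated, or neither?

Black to move; black king on c8.
In check: no.
Legal moves for Black: Kb8, Kd7, Kb7, Nf3, Nd3, Ng2, Nc2, Ba3, Bxd2, Bb2, d3.
Black has 11 legal moves and is not in check → neither.

neither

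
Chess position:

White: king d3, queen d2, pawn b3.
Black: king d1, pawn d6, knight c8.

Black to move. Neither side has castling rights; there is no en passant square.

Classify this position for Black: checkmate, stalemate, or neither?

Black to move; black king on d1.
In check: yes, from the white queen on d2.
King squares — c1: attacked by Qd2; e1: attacked by Qd2; c2: attacked by Qd2; d2: attacked by Kd3; e2: attacked by Qd2.
Legal moves for Black: none.
In check with no legal moves → checkmate.

checkmate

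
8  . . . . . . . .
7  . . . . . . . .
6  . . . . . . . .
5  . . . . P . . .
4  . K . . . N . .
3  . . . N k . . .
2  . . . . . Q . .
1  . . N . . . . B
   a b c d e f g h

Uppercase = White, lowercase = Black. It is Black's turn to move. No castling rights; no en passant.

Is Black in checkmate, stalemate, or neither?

Black to move; black king on e3.
In check: yes, from the white queen on f2.
King squares — d2: attacked by Qf2; e2: attacked by Nc1; f2: attacked by Nd3; d3: attacked by Nc1; f3: attacked by Bh1; d4: attacked by Qf2; e4: attacked by Bh1; f4: attacked by Qf2.
Legal moves for Black: none.
In check with no legal moves → checkmate.

checkmate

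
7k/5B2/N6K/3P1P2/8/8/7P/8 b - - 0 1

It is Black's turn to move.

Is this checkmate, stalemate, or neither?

Black to move; black king on h8.
In check: no.
King squares — g7: attacked by Kh6; h7: attacked by Kh6; g8: attacked by Bf7.
Legal moves for Black: none.
Not in check and no legal moves → stalemate.

stalemate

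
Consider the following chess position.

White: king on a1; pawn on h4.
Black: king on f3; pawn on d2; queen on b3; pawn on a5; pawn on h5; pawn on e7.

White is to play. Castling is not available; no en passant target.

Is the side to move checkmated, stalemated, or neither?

stalemate

White to move; white king on a1.
In check: no.
King squares — b1: attacked by Qb3; a2: attacked by Qb3; b2: attacked by Qb3.
Legal moves for White: none.
Not in check and no legal moves → stalemate.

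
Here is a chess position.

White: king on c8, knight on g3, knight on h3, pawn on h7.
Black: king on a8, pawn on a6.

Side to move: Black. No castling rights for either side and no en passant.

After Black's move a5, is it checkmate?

no

After a5: white king on c8; in check: no.
White is not in check, so this cannot be checkmate.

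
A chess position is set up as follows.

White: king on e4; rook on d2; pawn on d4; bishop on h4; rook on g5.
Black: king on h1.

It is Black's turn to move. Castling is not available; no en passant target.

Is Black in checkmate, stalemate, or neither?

stalemate

Black to move; black king on h1.
In check: no.
King squares — g1: attacked by Rg5; g2: attacked by Rd2; h2: attacked by Rd2.
Legal moves for Black: none.
Not in check and no legal moves → stalemate.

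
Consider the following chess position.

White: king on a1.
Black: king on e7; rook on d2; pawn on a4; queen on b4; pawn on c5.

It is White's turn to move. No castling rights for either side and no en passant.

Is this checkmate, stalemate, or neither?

stalemate

White to move; white king on a1.
In check: no.
King squares — b1: attacked by Qb4; a2: attacked by Rd2; b2: attacked by Rd2.
Legal moves for White: none.
Not in check and no legal moves → stalemate.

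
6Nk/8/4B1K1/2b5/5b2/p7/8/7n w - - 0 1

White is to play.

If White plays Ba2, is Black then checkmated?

After Ba2: black king on h8; in check: no.
Black is not in check, so this cannot be checkmate.

no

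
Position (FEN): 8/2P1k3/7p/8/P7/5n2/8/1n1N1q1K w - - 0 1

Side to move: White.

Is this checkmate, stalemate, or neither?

checkmate

White to move; white king on h1.
In check: yes, from the black queen on f1.
King squares — g1: attacked by Qf1; g2: attacked by Qf1; h2: attacked by Nf3.
Legal moves for White: none.
In check with no legal moves → checkmate.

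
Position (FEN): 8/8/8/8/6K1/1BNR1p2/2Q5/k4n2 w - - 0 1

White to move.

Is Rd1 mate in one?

yes

After Rd1: black king on a1; in check: yes, from the white rook on d1.
King squares — b1: attacked by Rd1; a2: attacked by Qc2; b2: attacked by Qc2.
Black has no legal moves → checkmate.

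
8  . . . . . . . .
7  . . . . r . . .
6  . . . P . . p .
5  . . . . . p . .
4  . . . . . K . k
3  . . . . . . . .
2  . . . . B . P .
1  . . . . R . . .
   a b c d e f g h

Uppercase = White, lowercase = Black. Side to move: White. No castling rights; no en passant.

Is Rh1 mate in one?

After Rh1: black king on h4; in check: yes, from the white rook on h1.
King squares — g3: attacked by Kf4; h3: attacked by Rh1; g4: attacked by Be2; g5: attacked by Kf4; h5: attacked by Rh1.
Black has no legal moves → checkmate.

yes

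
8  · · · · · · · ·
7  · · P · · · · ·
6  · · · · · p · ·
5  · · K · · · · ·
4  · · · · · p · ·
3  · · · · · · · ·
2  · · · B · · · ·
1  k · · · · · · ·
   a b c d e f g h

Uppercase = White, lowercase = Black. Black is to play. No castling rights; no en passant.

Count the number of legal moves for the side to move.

Black to move; king on a1.
In check: no.
Legal moves: Kb2, Ka2, Kb1, f5, f3.
Count: 5.

5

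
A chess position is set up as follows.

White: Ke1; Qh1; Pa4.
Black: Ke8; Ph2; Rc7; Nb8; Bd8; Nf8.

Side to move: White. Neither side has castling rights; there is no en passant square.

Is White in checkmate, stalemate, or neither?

neither

White to move; white king on e1.
In check: no.
Legal moves for White: Qa8, Qb7, Qc6+, Qd5, Qe4+, Qf3, Qxh2, Qg2, Qg1, Qf1, Kf2, Ke2, Kd2, Kf1, Kd1, a5.
White has 16 legal moves and is not in check → neither.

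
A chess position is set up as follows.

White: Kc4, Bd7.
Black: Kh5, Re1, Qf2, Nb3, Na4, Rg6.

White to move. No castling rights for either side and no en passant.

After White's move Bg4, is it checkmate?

After Bg4: black king on h5; in check: yes, from the white bishop on g4.
Black has 5 legal replies: Kh6, Kg5, Kh4, Kxg4, Rxg4+.
In check but a legal move exists → not checkmate.

no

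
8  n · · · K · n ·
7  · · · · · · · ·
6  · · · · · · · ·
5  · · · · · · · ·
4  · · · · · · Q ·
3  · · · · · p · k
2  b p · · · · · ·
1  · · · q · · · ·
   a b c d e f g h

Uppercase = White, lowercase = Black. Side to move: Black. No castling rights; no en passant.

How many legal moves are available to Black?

2

Black to move; king on h3.
In check: yes, from the white queen on g4.
Legal moves: Kxg4, Kh2.
Count: 2.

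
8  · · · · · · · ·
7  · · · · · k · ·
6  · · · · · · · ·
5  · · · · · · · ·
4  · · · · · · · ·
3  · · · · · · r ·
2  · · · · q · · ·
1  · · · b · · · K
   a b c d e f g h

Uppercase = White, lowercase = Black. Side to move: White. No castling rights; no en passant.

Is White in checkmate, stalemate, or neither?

White to move; white king on h1.
In check: no.
King squares — g1: attacked by Rg3; g2: attacked by Qe2; h2: attacked by Qe2.
Legal moves for White: none.
Not in check and no legal moves → stalemate.

stalemate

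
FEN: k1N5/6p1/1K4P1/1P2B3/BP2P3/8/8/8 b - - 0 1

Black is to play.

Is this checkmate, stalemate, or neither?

Black to move; black king on a8.
In check: no.
King squares — a7: attacked by Kb6; b7: attacked by Kb6; b8: attacked by Be5.
Legal moves for Black: none.
Not in check and no legal moves → stalemate.

stalemate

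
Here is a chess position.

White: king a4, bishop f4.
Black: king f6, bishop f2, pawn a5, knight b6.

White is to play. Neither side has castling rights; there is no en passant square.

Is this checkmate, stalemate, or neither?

White to move; white king on a4.
In check: yes, from the black knight on b6.
King squares — a3: available; b3: available; b4: attacked by Pa5; a5: available; b5: available.
Legal moves for White: Kb5, Kxa5, Kb3, Ka3.
White is in check but has 4 legal moves → neither.

neither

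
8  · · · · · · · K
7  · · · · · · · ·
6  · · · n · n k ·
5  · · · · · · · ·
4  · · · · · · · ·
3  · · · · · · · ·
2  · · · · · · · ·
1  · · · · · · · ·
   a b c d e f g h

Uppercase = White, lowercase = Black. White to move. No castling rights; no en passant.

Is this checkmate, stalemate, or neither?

White to move; white king on h8.
In check: no.
King squares — g7: attacked by Kg6; h7: attacked by Nf6; g8: attacked by Nf6.
Legal moves for White: none.
Not in check and no legal moves → stalemate.

stalemate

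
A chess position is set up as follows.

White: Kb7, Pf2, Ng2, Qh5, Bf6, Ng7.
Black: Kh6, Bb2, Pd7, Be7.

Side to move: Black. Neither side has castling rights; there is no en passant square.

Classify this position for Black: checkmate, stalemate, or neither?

checkmate

Black to move; black king on h6.
In check: yes, from the white queen on h5.
King squares — g5: attacked by Qh5; h5: attacked by Ng7; g6: attacked by Qh5; g7: attacked by Bf6; h7: attacked by Qh5.
Legal moves for Black: none.
In check with no legal moves → checkmate.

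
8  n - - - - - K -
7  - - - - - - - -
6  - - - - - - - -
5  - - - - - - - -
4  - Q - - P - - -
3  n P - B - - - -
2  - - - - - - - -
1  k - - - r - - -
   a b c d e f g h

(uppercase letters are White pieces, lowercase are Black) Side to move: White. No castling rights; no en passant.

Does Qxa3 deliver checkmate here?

After Qxa3: black king on a1; in check: yes, from the white queen on a3.
King squares — b1: attacked by Bd3; a2: attacked by Qa3; b2: attacked by Qa3.
Black has no legal moves → checkmate.

yes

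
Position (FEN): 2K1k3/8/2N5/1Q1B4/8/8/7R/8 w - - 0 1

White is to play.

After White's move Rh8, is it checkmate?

yes

After Rh8: black king on e8; in check: yes, from the white rook on h8.
King squares — d7: attacked by Kc8; e7: attacked by Nc6; f7: attacked by Bd5; d8: attacked by Nc6; f8: attacked by Rh8.
Black has no legal moves → checkmate.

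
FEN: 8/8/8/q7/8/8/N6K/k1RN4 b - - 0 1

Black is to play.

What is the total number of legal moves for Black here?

1

Black to move; king on a1.
In check: yes, from the white rook on c1.
Legal moves: Kxa2.
Count: 1.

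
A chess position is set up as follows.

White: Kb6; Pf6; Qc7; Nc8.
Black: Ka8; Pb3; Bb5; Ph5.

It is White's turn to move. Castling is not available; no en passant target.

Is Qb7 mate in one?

After Qb7: black king on a8; in check: yes, from the white queen on b7.
King squares — a7: attacked by Kb6; b7: attacked by Kb6; b8: attacked by Qb7.
Black has no legal moves → checkmate.

yes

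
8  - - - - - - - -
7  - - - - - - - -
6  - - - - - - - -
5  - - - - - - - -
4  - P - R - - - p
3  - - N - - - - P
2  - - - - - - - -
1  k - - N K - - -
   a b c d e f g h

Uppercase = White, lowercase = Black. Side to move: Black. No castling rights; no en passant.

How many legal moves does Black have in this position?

0

Black to move; king on a1.
In check: no.
Legal moves: none.
Count: 0.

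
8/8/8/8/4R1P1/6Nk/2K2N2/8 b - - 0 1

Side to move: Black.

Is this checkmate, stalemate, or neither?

Black to move; black king on h3.
In check: yes, from the white knight on f2.
Legal moves for Black: Kh4, Kxg3, Kh2, Kg2.
Black is in check but has 4 legal moves → neither.

neither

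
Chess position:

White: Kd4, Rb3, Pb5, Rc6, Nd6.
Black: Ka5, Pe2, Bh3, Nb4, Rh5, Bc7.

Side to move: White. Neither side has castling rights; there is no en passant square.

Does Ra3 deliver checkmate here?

yes

After Ra3: black king on a5; in check: yes, from the white rook on a3.
King squares — a4: attacked by Ra3; b4: own knight; b5: attacked by Nd6; a6: attacked by Ra3; b6: attacked by Rc6.
Black has no legal moves → checkmate.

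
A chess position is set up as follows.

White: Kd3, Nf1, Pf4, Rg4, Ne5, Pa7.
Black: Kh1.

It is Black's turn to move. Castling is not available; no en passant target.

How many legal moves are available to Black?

0

Black to move; king on h1.
In check: no.
Legal moves: none.
Count: 0.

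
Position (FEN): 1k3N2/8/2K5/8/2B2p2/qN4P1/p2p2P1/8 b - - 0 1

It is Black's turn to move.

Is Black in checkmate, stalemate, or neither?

neither

Black to move; black king on b8.
In check: no.
Legal moves for Black include: Kc8, Ka8, Ka7, Qxf8, Qa8+, Qe7, Qa7, Qd6+, Qa6+, Qc5+, Qa5, Qb4, Qa4+, Qxb3, Qb2, Qc1, fxg3, f3, ... (list truncated; more exist).
Black has legal moves and is not in check → neither.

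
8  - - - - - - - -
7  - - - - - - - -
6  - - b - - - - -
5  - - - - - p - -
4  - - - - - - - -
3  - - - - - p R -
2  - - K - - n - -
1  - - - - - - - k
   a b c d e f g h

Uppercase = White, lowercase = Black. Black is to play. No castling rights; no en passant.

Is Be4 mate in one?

no

After Be4: white king on c2; in check: yes, from the black bishop on e4.
White has 5 legal replies: Kc3, Kb3, Kd2, Kb2, Kc1.
In check but a legal move exists → not checkmate.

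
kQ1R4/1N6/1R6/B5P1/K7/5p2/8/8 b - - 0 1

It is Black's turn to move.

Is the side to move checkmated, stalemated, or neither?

checkmate

Black to move; black king on a8.
In check: yes, from the white queen on b8.
King squares — a7: attacked by Qb8; b7: attacked by Rb6; b8: attacked by Rd8.
Legal moves for Black: none.
In check with no legal moves → checkmate.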